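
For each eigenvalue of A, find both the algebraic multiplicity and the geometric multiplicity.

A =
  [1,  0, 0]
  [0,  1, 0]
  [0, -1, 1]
λ = 1: alg = 3, geom = 2

Step 1 — factor the characteristic polynomial to read off the algebraic multiplicities:
  χ_A(x) = (x - 1)^3

Step 2 — compute geometric multiplicities via the rank-nullity identity g(λ) = n − rank(A − λI):
  rank(A − (1)·I) = 1, so dim ker(A − (1)·I) = n − 1 = 2

Summary:
  λ = 1: algebraic multiplicity = 3, geometric multiplicity = 2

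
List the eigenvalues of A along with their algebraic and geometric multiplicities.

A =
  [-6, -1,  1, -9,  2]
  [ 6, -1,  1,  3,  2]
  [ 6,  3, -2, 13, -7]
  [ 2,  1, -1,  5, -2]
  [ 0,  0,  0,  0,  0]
λ = -4: alg = 1, geom = 1; λ = 0: alg = 4, geom = 2

Step 1 — factor the characteristic polynomial to read off the algebraic multiplicities:
  χ_A(x) = x^4*(x + 4)

Step 2 — compute geometric multiplicities via the rank-nullity identity g(λ) = n − rank(A − λI):
  rank(A − (-4)·I) = 4, so dim ker(A − (-4)·I) = n − 4 = 1
  rank(A − (0)·I) = 3, so dim ker(A − (0)·I) = n − 3 = 2

Summary:
  λ = -4: algebraic multiplicity = 1, geometric multiplicity = 1
  λ = 0: algebraic multiplicity = 4, geometric multiplicity = 2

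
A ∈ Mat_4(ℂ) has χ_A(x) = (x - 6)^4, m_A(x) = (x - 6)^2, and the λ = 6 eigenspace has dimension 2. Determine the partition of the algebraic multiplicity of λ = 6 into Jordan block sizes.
Block sizes for λ = 6: [2, 2]

Step 1 — from the characteristic polynomial, algebraic multiplicity of λ = 6 is 4. From dim ker(A − (6)·I) = 2, there are exactly 2 Jordan blocks for λ = 6.
Step 2 — from the minimal polynomial, the factor (x − 6)^2 tells us the largest block for λ = 6 has size 2.
Step 3 — with total size 4, 2 blocks, and largest block 2, the block sizes (in nonincreasing order) are [2, 2].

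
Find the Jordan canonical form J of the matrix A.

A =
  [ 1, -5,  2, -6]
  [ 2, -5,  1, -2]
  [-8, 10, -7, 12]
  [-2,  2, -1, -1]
J_3(-3) ⊕ J_1(-3)

The characteristic polynomial is
  det(x·I − A) = x^4 + 12*x^3 + 54*x^2 + 108*x + 81 = (x + 3)^4

Eigenvalues and multiplicities (the geometric multiplicity of λ is n − rank(A − λI), which equals the number of Jordan blocks for λ):
  λ = -3: algebraic multiplicity = 4, geometric multiplicity = 2

Determining the block sizes for each eigenvalue:
  λ = -3: with am = 4 and gm = 2, the partition is not yet determined (e.g. several partitions of 4 into 2 parts exist). Let N = A − (-3)·I. Computing rank(N^1) = 2, rank(N^2) = 1, rank(N^3) = 0; the number of blocks of size ≥ j is rank(N^{j−1}) − rank(N^j), giving [2, 1, 1]. So we have 1 block(s) of size 3, 1 block(s) of size 1 → block sizes [3, 1]

Assembling the blocks gives a Jordan form
J =
  [-3,  1,  0,  0]
  [ 0, -3,  1,  0]
  [ 0,  0, -3,  0]
  [ 0,  0,  0, -3]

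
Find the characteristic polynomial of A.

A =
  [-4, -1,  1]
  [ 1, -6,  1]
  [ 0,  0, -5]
x^3 + 15*x^2 + 75*x + 125

Expanding det(x·I − A) (e.g. by cofactor expansion or by noting that A is similar to its Jordan form J, which has the same characteristic polynomial as A) gives
  χ_A(x) = x^3 + 15*x^2 + 75*x + 125
which factors as (x + 5)^3. The eigenvalues (with algebraic multiplicities) are λ = -5 with multiplicity 3.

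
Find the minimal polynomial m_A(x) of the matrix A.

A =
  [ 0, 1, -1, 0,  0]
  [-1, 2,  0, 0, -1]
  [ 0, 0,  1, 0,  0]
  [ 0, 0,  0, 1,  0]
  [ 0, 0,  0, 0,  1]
x^3 - 3*x^2 + 3*x - 1

The characteristic polynomial is χ_A(x) = (x - 1)^5, so the eigenvalues are known. The minimal polynomial is
  m_A(x) = Π_λ (x − λ)^{k_λ}
where k_λ is the size of the *largest* Jordan block for λ (equivalently, the smallest k with (A − λI)^k v = 0 for every generalised eigenvector v of λ).

  λ = 1: largest Jordan block has size 3, contributing (x − 1)^3

So m_A(x) = (x - 1)^3 = x^3 - 3*x^2 + 3*x - 1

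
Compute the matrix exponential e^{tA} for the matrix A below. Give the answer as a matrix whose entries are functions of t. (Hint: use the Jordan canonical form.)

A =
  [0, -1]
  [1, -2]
e^{tA} =
  [t*exp(-t) + exp(-t), -t*exp(-t)]
  [t*exp(-t), -t*exp(-t) + exp(-t)]

Strategy: write A = P · J · P⁻¹ where J is a Jordan canonical form, so e^{tA} = P · e^{tJ} · P⁻¹, and e^{tJ} can be computed block-by-block.

A has Jordan form
J =
  [-1,  1]
  [ 0, -1]
(up to reordering of blocks).

Per-block formulas:
  For a 2×2 Jordan block J_2(-1): exp(t · J_2(-1)) = e^(-1t)·(I + t·N), where N is the 2×2 nilpotent shift.

After assembling e^{tJ} and conjugating by P, we get:

e^{tA} =
  [t*exp(-t) + exp(-t), -t*exp(-t)]
  [t*exp(-t), -t*exp(-t) + exp(-t)]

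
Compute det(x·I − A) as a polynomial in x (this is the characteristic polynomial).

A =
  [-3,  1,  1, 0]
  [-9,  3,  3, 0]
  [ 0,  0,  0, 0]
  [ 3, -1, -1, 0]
x^4

Expanding det(x·I − A) (e.g. by cofactor expansion or by noting that A is similar to its Jordan form J, which has the same characteristic polynomial as A) gives
  χ_A(x) = x^4
which factors as x^4. The eigenvalues (with algebraic multiplicities) are λ = 0 with multiplicity 4.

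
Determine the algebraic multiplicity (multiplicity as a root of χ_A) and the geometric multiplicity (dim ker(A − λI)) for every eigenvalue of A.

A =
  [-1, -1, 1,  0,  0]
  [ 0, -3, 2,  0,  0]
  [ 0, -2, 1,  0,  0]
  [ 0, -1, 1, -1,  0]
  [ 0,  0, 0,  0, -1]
λ = -1: alg = 5, geom = 4

Step 1 — factor the characteristic polynomial to read off the algebraic multiplicities:
  χ_A(x) = (x + 1)^5

Step 2 — compute geometric multiplicities via the rank-nullity identity g(λ) = n − rank(A − λI):
  rank(A − (-1)·I) = 1, so dim ker(A − (-1)·I) = n − 1 = 4

Summary:
  λ = -1: algebraic multiplicity = 5, geometric multiplicity = 4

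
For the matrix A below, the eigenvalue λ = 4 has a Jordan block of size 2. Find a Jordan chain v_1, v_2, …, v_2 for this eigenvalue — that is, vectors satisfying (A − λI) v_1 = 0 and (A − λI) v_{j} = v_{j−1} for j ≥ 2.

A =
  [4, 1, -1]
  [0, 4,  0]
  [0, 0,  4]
A Jordan chain for λ = 4 of length 2:
v_1 = (1, 0, 0)ᵀ
v_2 = (0, 1, 0)ᵀ

Let N = A − (4)·I. We want v_2 with N^2 v_2 = 0 but N^1 v_2 ≠ 0; then v_{j-1} := N · v_j for j = 2, …, 2.

Pick v_2 = (0, 1, 0)ᵀ.
Then v_1 = N · v_2 = (1, 0, 0)ᵀ.

Sanity check: (A − (4)·I) v_1 = (0, 0, 0)ᵀ = 0. ✓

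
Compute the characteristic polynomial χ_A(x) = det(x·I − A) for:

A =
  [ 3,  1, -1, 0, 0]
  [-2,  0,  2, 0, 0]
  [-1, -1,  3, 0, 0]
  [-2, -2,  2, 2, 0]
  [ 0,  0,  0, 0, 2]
x^5 - 10*x^4 + 40*x^3 - 80*x^2 + 80*x - 32

Expanding det(x·I − A) (e.g. by cofactor expansion or by noting that A is similar to its Jordan form J, which has the same characteristic polynomial as A) gives
  χ_A(x) = x^5 - 10*x^4 + 40*x^3 - 80*x^2 + 80*x - 32
which factors as (x - 2)^5. The eigenvalues (with algebraic multiplicities) are λ = 2 with multiplicity 5.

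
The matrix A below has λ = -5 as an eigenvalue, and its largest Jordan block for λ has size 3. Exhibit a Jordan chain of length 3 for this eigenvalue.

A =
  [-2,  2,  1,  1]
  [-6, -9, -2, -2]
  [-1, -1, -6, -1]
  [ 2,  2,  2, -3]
A Jordan chain for λ = -5 of length 3:
v_1 = (-2, 4, 2, -4)ᵀ
v_2 = (3, -6, -1, 2)ᵀ
v_3 = (1, 0, 0, 0)ᵀ

Let N = A − (-5)·I. We want v_3 with N^3 v_3 = 0 but N^2 v_3 ≠ 0; then v_{j-1} := N · v_j for j = 3, …, 2.

Pick v_3 = (1, 0, 0, 0)ᵀ.
Then v_2 = N · v_3 = (3, -6, -1, 2)ᵀ.
Then v_1 = N · v_2 = (-2, 4, 2, -4)ᵀ.

Sanity check: (A − (-5)·I) v_1 = (0, 0, 0, 0)ᵀ = 0. ✓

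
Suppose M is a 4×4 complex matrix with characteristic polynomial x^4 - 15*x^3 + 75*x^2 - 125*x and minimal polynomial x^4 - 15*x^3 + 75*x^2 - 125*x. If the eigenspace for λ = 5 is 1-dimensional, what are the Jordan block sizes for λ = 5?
Block sizes for λ = 5: [3]

Step 1 — from the characteristic polynomial, algebraic multiplicity of λ = 5 is 3. From dim ker(M − (5)·I) = 1, there are exactly 1 Jordan blocks for λ = 5.
Step 2 — from the minimal polynomial, the factor (x − 5)^3 tells us the largest block for λ = 5 has size 3.
Step 3 — with total size 3, 1 blocks, and largest block 3, the block sizes (in nonincreasing order) are [3].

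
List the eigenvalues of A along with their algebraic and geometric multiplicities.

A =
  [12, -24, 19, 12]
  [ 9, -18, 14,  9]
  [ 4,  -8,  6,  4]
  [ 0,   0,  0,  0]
λ = 0: alg = 4, geom = 2

Step 1 — factor the characteristic polynomial to read off the algebraic multiplicities:
  χ_A(x) = x^4

Step 2 — compute geometric multiplicities via the rank-nullity identity g(λ) = n − rank(A − λI):
  rank(A − (0)·I) = 2, so dim ker(A − (0)·I) = n − 2 = 2

Summary:
  λ = 0: algebraic multiplicity = 4, geometric multiplicity = 2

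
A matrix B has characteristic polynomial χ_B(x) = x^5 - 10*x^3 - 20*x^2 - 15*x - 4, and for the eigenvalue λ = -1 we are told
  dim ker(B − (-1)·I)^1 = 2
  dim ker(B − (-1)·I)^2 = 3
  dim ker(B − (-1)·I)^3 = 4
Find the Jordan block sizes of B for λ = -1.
Block sizes for λ = -1: [3, 1]

From the dimensions of kernels of powers, the number of Jordan blocks of size at least j is d_j − d_{j−1} where d_j = dim ker(N^j) (with d_0 = 0). Computing the differences gives [2, 1, 1].
The number of blocks of size exactly k is (#blocks of size ≥ k) − (#blocks of size ≥ k + 1), so the partition is: 1 block(s) of size 1, 1 block(s) of size 3.
In nonincreasing order the block sizes are [3, 1].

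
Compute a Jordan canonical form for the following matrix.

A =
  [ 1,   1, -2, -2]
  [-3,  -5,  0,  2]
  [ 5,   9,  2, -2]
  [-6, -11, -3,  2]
J_2(0) ⊕ J_2(0)

The characteristic polynomial is
  det(x·I − A) = x^4

Eigenvalues and multiplicities (the geometric multiplicity of λ is n − rank(A − λI), which equals the number of Jordan blocks for λ):
  λ = 0: algebraic multiplicity = 4, geometric multiplicity = 2

Determining the block sizes for each eigenvalue:
  λ = 0: with am = 4 and gm = 2, the partition is not yet determined (e.g. several partitions of 4 into 2 parts exist). Let N = A − (0)·I. Computing rank(N^1) = 2, rank(N^2) = 0; the number of blocks of size ≥ j is rank(N^{j−1}) − rank(N^j), giving [2, 2]. So we have 2 block(s) of size 2 → block sizes [2, 2]

Assembling the blocks gives a Jordan form
J =
  [0, 1, 0, 0]
  [0, 0, 0, 0]
  [0, 0, 0, 1]
  [0, 0, 0, 0]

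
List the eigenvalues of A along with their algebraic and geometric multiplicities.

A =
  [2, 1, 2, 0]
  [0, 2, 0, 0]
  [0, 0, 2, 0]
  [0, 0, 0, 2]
λ = 2: alg = 4, geom = 3

Step 1 — factor the characteristic polynomial to read off the algebraic multiplicities:
  χ_A(x) = (x - 2)^4

Step 2 — compute geometric multiplicities via the rank-nullity identity g(λ) = n − rank(A − λI):
  rank(A − (2)·I) = 1, so dim ker(A − (2)·I) = n − 1 = 3

Summary:
  λ = 2: algebraic multiplicity = 4, geometric multiplicity = 3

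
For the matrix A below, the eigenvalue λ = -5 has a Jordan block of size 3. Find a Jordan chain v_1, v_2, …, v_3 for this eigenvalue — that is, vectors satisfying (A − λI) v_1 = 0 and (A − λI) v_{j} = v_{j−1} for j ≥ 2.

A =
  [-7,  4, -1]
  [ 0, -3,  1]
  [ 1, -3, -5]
A Jordan chain for λ = -5 of length 3:
v_1 = (3, 1, -2)ᵀ
v_2 = (-2, 0, 1)ᵀ
v_3 = (1, 0, 0)ᵀ

Let N = A − (-5)·I. We want v_3 with N^3 v_3 = 0 but N^2 v_3 ≠ 0; then v_{j-1} := N · v_j for j = 3, …, 2.

Pick v_3 = (1, 0, 0)ᵀ.
Then v_2 = N · v_3 = (-2, 0, 1)ᵀ.
Then v_1 = N · v_2 = (3, 1, -2)ᵀ.

Sanity check: (A − (-5)·I) v_1 = (0, 0, 0)ᵀ = 0. ✓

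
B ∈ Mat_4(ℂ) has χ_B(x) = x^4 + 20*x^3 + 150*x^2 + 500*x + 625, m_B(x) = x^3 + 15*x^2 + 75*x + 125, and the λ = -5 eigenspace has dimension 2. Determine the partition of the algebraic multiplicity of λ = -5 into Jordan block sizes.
Block sizes for λ = -5: [3, 1]

Step 1 — from the characteristic polynomial, algebraic multiplicity of λ = -5 is 4. From dim ker(B − (-5)·I) = 2, there are exactly 2 Jordan blocks for λ = -5.
Step 2 — from the minimal polynomial, the factor (x + 5)^3 tells us the largest block for λ = -5 has size 3.
Step 3 — with total size 4, 2 blocks, and largest block 3, the block sizes (in nonincreasing order) are [3, 1].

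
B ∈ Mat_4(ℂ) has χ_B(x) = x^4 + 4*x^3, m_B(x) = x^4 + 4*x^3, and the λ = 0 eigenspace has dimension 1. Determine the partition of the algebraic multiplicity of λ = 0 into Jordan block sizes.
Block sizes for λ = 0: [3]

Step 1 — from the characteristic polynomial, algebraic multiplicity of λ = 0 is 3. From dim ker(B − (0)·I) = 1, there are exactly 1 Jordan blocks for λ = 0.
Step 2 — from the minimal polynomial, the factor (x − 0)^3 tells us the largest block for λ = 0 has size 3.
Step 3 — with total size 3, 1 blocks, and largest block 3, the block sizes (in nonincreasing order) are [3].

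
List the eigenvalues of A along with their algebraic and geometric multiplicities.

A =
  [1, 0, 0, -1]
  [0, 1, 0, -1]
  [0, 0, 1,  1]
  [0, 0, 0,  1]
λ = 1: alg = 4, geom = 3

Step 1 — factor the characteristic polynomial to read off the algebraic multiplicities:
  χ_A(x) = (x - 1)^4

Step 2 — compute geometric multiplicities via the rank-nullity identity g(λ) = n − rank(A − λI):
  rank(A − (1)·I) = 1, so dim ker(A − (1)·I) = n − 1 = 3

Summary:
  λ = 1: algebraic multiplicity = 4, geometric multiplicity = 3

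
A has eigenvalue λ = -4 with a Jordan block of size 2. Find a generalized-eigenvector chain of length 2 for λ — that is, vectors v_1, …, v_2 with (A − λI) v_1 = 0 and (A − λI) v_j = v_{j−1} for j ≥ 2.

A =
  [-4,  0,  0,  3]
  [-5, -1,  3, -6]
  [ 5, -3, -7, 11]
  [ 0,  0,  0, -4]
A Jordan chain for λ = -4 of length 2:
v_1 = (0, -5, 5, 0)ᵀ
v_2 = (1, 0, 0, 0)ᵀ

Let N = A − (-4)·I. We want v_2 with N^2 v_2 = 0 but N^1 v_2 ≠ 0; then v_{j-1} := N · v_j for j = 2, …, 2.

Pick v_2 = (1, 0, 0, 0)ᵀ.
Then v_1 = N · v_2 = (0, -5, 5, 0)ᵀ.

Sanity check: (A − (-4)·I) v_1 = (0, 0, 0, 0)ᵀ = 0. ✓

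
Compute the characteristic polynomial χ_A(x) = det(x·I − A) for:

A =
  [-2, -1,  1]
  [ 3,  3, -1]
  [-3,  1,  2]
x^3 - 3*x^2 + 3*x - 1

Expanding det(x·I − A) (e.g. by cofactor expansion or by noting that A is similar to its Jordan form J, which has the same characteristic polynomial as A) gives
  χ_A(x) = x^3 - 3*x^2 + 3*x - 1
which factors as (x - 1)^3. The eigenvalues (with algebraic multiplicities) are λ = 1 with multiplicity 3.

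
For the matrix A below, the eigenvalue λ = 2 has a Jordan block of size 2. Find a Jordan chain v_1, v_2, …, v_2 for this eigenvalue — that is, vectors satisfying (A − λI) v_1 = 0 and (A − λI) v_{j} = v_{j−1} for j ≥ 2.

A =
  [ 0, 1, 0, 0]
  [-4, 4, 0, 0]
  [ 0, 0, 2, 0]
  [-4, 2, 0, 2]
A Jordan chain for λ = 2 of length 2:
v_1 = (-2, -4, 0, -4)ᵀ
v_2 = (1, 0, 0, 0)ᵀ

Let N = A − (2)·I. We want v_2 with N^2 v_2 = 0 but N^1 v_2 ≠ 0; then v_{j-1} := N · v_j for j = 2, …, 2.

Pick v_2 = (1, 0, 0, 0)ᵀ.
Then v_1 = N · v_2 = (-2, -4, 0, -4)ᵀ.

Sanity check: (A − (2)·I) v_1 = (0, 0, 0, 0)ᵀ = 0. ✓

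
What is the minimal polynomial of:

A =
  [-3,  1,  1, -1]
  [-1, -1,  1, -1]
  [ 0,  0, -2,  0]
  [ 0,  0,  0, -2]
x^2 + 4*x + 4

The characteristic polynomial is χ_A(x) = (x + 2)^4, so the eigenvalues are known. The minimal polynomial is
  m_A(x) = Π_λ (x − λ)^{k_λ}
where k_λ is the size of the *largest* Jordan block for λ (equivalently, the smallest k with (A − λI)^k v = 0 for every generalised eigenvector v of λ).

  λ = -2: largest Jordan block has size 2, contributing (x + 2)^2

So m_A(x) = (x + 2)^2 = x^2 + 4*x + 4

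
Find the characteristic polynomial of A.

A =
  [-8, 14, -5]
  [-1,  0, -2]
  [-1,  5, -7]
x^3 + 15*x^2 + 75*x + 125

Expanding det(x·I − A) (e.g. by cofactor expansion or by noting that A is similar to its Jordan form J, which has the same characteristic polynomial as A) gives
  χ_A(x) = x^3 + 15*x^2 + 75*x + 125
which factors as (x + 5)^3. The eigenvalues (with algebraic multiplicities) are λ = -5 with multiplicity 3.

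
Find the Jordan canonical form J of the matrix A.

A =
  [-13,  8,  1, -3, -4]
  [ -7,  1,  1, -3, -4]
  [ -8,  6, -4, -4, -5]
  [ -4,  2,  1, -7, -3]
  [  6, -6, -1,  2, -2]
J_3(-5) ⊕ J_2(-5)

The characteristic polynomial is
  det(x·I − A) = x^5 + 25*x^4 + 250*x^3 + 1250*x^2 + 3125*x + 3125 = (x + 5)^5

Eigenvalues and multiplicities (the geometric multiplicity of λ is n − rank(A − λI), which equals the number of Jordan blocks for λ):
  λ = -5: algebraic multiplicity = 5, geometric multiplicity = 2

Determining the block sizes for each eigenvalue:
  λ = -5: with am = 5 and gm = 2, the partition is not yet determined (e.g. several partitions of 5 into 2 parts exist). Let N = A − (-5)·I. Computing rank(N^1) = 3, rank(N^2) = 1, rank(N^3) = 0; the number of blocks of size ≥ j is rank(N^{j−1}) − rank(N^j), giving [2, 2, 1]. So we have 1 block(s) of size 3, 1 block(s) of size 2 → block sizes [3, 2]

Assembling the blocks gives a Jordan form
J =
  [-5,  1,  0,  0,  0]
  [ 0, -5,  1,  0,  0]
  [ 0,  0, -5,  0,  0]
  [ 0,  0,  0, -5,  1]
  [ 0,  0,  0,  0, -5]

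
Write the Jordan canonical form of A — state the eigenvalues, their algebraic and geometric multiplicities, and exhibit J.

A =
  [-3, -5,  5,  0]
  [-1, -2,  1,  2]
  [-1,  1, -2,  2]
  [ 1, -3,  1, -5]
J_3(-3) ⊕ J_1(-3)

The characteristic polynomial is
  det(x·I − A) = x^4 + 12*x^3 + 54*x^2 + 108*x + 81 = (x + 3)^4

Eigenvalues and multiplicities (the geometric multiplicity of λ is n − rank(A − λI), which equals the number of Jordan blocks for λ):
  λ = -3: algebraic multiplicity = 4, geometric multiplicity = 2

Determining the block sizes for each eigenvalue:
  λ = -3: with am = 4 and gm = 2, the partition is not yet determined (e.g. several partitions of 4 into 2 parts exist). Let N = A − (-3)·I. Computing rank(N^1) = 2, rank(N^2) = 1, rank(N^3) = 0; the number of blocks of size ≥ j is rank(N^{j−1}) − rank(N^j), giving [2, 1, 1]. So we have 1 block(s) of size 3, 1 block(s) of size 1 → block sizes [3, 1]

Assembling the blocks gives a Jordan form
J =
  [-3,  1,  0,  0]
  [ 0, -3,  1,  0]
  [ 0,  0, -3,  0]
  [ 0,  0,  0, -3]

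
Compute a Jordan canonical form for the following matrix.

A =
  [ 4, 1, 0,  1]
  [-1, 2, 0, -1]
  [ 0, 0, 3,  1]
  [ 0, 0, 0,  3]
J_2(3) ⊕ J_2(3)

The characteristic polynomial is
  det(x·I − A) = x^4 - 12*x^3 + 54*x^2 - 108*x + 81 = (x - 3)^4

Eigenvalues and multiplicities (the geometric multiplicity of λ is n − rank(A − λI), which equals the number of Jordan blocks for λ):
  λ = 3: algebraic multiplicity = 4, geometric multiplicity = 2

Determining the block sizes for each eigenvalue:
  λ = 3: with am = 4 and gm = 2, the partition is not yet determined (e.g. several partitions of 4 into 2 parts exist). Let N = A − (3)·I. Computing rank(N^1) = 2, rank(N^2) = 0; the number of blocks of size ≥ j is rank(N^{j−1}) − rank(N^j), giving [2, 2]. So we have 2 block(s) of size 2 → block sizes [2, 2]

Assembling the blocks gives a Jordan form
J =
  [3, 1, 0, 0]
  [0, 3, 0, 0]
  [0, 0, 3, 1]
  [0, 0, 0, 3]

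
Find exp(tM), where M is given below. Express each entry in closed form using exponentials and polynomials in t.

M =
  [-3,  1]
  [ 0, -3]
e^{tM} =
  [exp(-3*t), t*exp(-3*t)]
  [0, exp(-3*t)]

Strategy: write M = P · J · P⁻¹ where J is a Jordan canonical form, so e^{tM} = P · e^{tJ} · P⁻¹, and e^{tJ} can be computed block-by-block.

M has Jordan form
J =
  [-3,  1]
  [ 0, -3]
(up to reordering of blocks).

Per-block formulas:
  For a 2×2 Jordan block J_2(-3): exp(t · J_2(-3)) = e^(-3t)·(I + t·N), where N is the 2×2 nilpotent shift.

After assembling e^{tJ} and conjugating by P, we get:

e^{tM} =
  [exp(-3*t), t*exp(-3*t)]
  [0, exp(-3*t)]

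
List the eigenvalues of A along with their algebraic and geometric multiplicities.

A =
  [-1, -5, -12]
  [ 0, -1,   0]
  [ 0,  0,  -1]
λ = -1: alg = 3, geom = 2

Step 1 — factor the characteristic polynomial to read off the algebraic multiplicities:
  χ_A(x) = (x + 1)^3

Step 2 — compute geometric multiplicities via the rank-nullity identity g(λ) = n − rank(A − λI):
  rank(A − (-1)·I) = 1, so dim ker(A − (-1)·I) = n − 1 = 2

Summary:
  λ = -1: algebraic multiplicity = 3, geometric multiplicity = 2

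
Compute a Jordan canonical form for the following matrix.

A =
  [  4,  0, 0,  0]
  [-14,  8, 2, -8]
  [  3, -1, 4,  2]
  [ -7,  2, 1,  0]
J_3(4) ⊕ J_1(4)

The characteristic polynomial is
  det(x·I − A) = x^4 - 16*x^3 + 96*x^2 - 256*x + 256 = (x - 4)^4

Eigenvalues and multiplicities (the geometric multiplicity of λ is n − rank(A − λI), which equals the number of Jordan blocks for λ):
  λ = 4: algebraic multiplicity = 4, geometric multiplicity = 2

Determining the block sizes for each eigenvalue:
  λ = 4: with am = 4 and gm = 2, the partition is not yet determined (e.g. several partitions of 4 into 2 parts exist). Let N = A − (4)·I. Computing rank(N^1) = 2, rank(N^2) = 1, rank(N^3) = 0; the number of blocks of size ≥ j is rank(N^{j−1}) − rank(N^j), giving [2, 1, 1]. So we have 1 block(s) of size 3, 1 block(s) of size 1 → block sizes [3, 1]

Assembling the blocks gives a Jordan form
J =
  [4, 1, 0, 0]
  [0, 4, 1, 0]
  [0, 0, 4, 0]
  [0, 0, 0, 4]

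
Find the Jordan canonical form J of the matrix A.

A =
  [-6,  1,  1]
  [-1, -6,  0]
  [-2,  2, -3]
J_3(-5)

The characteristic polynomial is
  det(x·I − A) = x^3 + 15*x^2 + 75*x + 125 = (x + 5)^3

Eigenvalues and multiplicities (the geometric multiplicity of λ is n − rank(A − λI), which equals the number of Jordan blocks for λ):
  λ = -5: algebraic multiplicity = 3, geometric multiplicity = 1

Determining the block sizes for each eigenvalue:
  λ = -5: one block (gm = 1), so the single block has size am = 3 → block sizes [3]

Assembling the blocks gives a Jordan form
J =
  [-5,  1,  0]
  [ 0, -5,  1]
  [ 0,  0, -5]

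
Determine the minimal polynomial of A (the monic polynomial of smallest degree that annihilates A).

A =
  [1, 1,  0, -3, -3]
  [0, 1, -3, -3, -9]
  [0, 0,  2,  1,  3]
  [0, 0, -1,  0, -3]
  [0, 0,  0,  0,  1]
x^2 - 2*x + 1

The characteristic polynomial is χ_A(x) = (x - 1)^5, so the eigenvalues are known. The minimal polynomial is
  m_A(x) = Π_λ (x − λ)^{k_λ}
where k_λ is the size of the *largest* Jordan block for λ (equivalently, the smallest k with (A − λI)^k v = 0 for every generalised eigenvector v of λ).

  λ = 1: largest Jordan block has size 2, contributing (x − 1)^2

So m_A(x) = (x - 1)^2 = x^2 - 2*x + 1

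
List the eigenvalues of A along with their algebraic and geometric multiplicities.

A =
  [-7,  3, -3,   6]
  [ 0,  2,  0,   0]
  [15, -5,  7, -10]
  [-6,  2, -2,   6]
λ = 2: alg = 4, geom = 3

Step 1 — factor the characteristic polynomial to read off the algebraic multiplicities:
  χ_A(x) = (x - 2)^4

Step 2 — compute geometric multiplicities via the rank-nullity identity g(λ) = n − rank(A − λI):
  rank(A − (2)·I) = 1, so dim ker(A − (2)·I) = n − 1 = 3

Summary:
  λ = 2: algebraic multiplicity = 4, geometric multiplicity = 3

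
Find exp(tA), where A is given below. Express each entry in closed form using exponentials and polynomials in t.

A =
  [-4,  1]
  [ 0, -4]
e^{tA} =
  [exp(-4*t), t*exp(-4*t)]
  [0, exp(-4*t)]

Strategy: write A = P · J · P⁻¹ where J is a Jordan canonical form, so e^{tA} = P · e^{tJ} · P⁻¹, and e^{tJ} can be computed block-by-block.

A has Jordan form
J =
  [-4,  1]
  [ 0, -4]
(up to reordering of blocks).

Per-block formulas:
  For a 2×2 Jordan block J_2(-4): exp(t · J_2(-4)) = e^(-4t)·(I + t·N), where N is the 2×2 nilpotent shift.

After assembling e^{tJ} and conjugating by P, we get:

e^{tA} =
  [exp(-4*t), t*exp(-4*t)]
  [0, exp(-4*t)]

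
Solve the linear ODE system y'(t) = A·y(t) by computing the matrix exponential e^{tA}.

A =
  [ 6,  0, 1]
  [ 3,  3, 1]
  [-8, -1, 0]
e^{tA} =
  [t^2*exp(3*t)/2 + 3*t*exp(3*t) + exp(3*t), -t^2*exp(3*t)/2, t*exp(3*t)]
  [t^2*exp(3*t)/2 + 3*t*exp(3*t), -t^2*exp(3*t)/2 + exp(3*t), t*exp(3*t)]
  [-3*t^2*exp(3*t)/2 - 8*t*exp(3*t), 3*t^2*exp(3*t)/2 - t*exp(3*t), -3*t*exp(3*t) + exp(3*t)]

Strategy: write A = P · J · P⁻¹ where J is a Jordan canonical form, so e^{tA} = P · e^{tJ} · P⁻¹, and e^{tJ} can be computed block-by-block.

A has Jordan form
J =
  [3, 1, 0]
  [0, 3, 1]
  [0, 0, 3]
(up to reordering of blocks).

Per-block formulas:
  For a 3×3 Jordan block J_3(3): exp(t · J_3(3)) = e^(3t)·(I + t·N + (t^2/2)·N^2), where N is the 3×3 nilpotent shift.

After assembling e^{tJ} and conjugating by P, we get:

e^{tA} =
  [t^2*exp(3*t)/2 + 3*t*exp(3*t) + exp(3*t), -t^2*exp(3*t)/2, t*exp(3*t)]
  [t^2*exp(3*t)/2 + 3*t*exp(3*t), -t^2*exp(3*t)/2 + exp(3*t), t*exp(3*t)]
  [-3*t^2*exp(3*t)/2 - 8*t*exp(3*t), 3*t^2*exp(3*t)/2 - t*exp(3*t), -3*t*exp(3*t) + exp(3*t)]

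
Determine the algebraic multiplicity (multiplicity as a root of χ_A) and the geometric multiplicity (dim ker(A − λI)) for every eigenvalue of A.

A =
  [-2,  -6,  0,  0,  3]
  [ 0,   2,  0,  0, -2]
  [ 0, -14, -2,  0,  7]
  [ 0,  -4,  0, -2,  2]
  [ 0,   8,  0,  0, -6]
λ = -2: alg = 5, geom = 4

Step 1 — factor the characteristic polynomial to read off the algebraic multiplicities:
  χ_A(x) = (x + 2)^5

Step 2 — compute geometric multiplicities via the rank-nullity identity g(λ) = n − rank(A − λI):
  rank(A − (-2)·I) = 1, so dim ker(A − (-2)·I) = n − 1 = 4

Summary:
  λ = -2: algebraic multiplicity = 5, geometric multiplicity = 4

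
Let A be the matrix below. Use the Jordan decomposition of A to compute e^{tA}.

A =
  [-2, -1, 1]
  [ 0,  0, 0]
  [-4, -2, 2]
e^{tA} =
  [1 - 2*t, -t, t]
  [0, 1, 0]
  [-4*t, -2*t, 2*t + 1]

Strategy: write A = P · J · P⁻¹ where J is a Jordan canonical form, so e^{tA} = P · e^{tJ} · P⁻¹, and e^{tJ} can be computed block-by-block.

A has Jordan form
J =
  [0, 1, 0]
  [0, 0, 0]
  [0, 0, 0]
(up to reordering of blocks).

Per-block formulas:
  For a 2×2 Jordan block J_2(0): exp(t · J_2(0)) = e^(0t)·(I + t·N), where N is the 2×2 nilpotent shift.
  For a 1×1 block at λ = 0: exp(t · [0]) = [e^(0t)].

After assembling e^{tJ} and conjugating by P, we get:

e^{tA} =
  [1 - 2*t, -t, t]
  [0, 1, 0]
  [-4*t, -2*t, 2*t + 1]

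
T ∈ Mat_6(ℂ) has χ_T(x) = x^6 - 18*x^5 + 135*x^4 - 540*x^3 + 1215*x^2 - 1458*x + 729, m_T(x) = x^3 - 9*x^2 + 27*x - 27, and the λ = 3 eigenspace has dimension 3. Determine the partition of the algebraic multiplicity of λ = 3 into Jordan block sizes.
Block sizes for λ = 3: [3, 2, 1]

Step 1 — from the characteristic polynomial, algebraic multiplicity of λ = 3 is 6. From dim ker(T − (3)·I) = 3, there are exactly 3 Jordan blocks for λ = 3.
Step 2 — from the minimal polynomial, the factor (x − 3)^3 tells us the largest block for λ = 3 has size 3.
Step 3 — with total size 6, 3 blocks, and largest block 3, the block sizes (in nonincreasing order) are [3, 2, 1].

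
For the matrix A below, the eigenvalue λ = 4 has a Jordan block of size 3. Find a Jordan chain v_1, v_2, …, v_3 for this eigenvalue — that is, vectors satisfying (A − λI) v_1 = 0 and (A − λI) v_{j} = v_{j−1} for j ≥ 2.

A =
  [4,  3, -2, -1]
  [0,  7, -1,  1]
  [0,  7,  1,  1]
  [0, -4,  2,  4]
A Jordan chain for λ = 4 of length 3:
v_1 = (-1, -2, -4, 2)ᵀ
v_2 = (3, 3, 7, -4)ᵀ
v_3 = (0, 1, 0, 0)ᵀ

Let N = A − (4)·I. We want v_3 with N^3 v_3 = 0 but N^2 v_3 ≠ 0; then v_{j-1} := N · v_j for j = 3, …, 2.

Pick v_3 = (0, 1, 0, 0)ᵀ.
Then v_2 = N · v_3 = (3, 3, 7, -4)ᵀ.
Then v_1 = N · v_2 = (-1, -2, -4, 2)ᵀ.

Sanity check: (A − (4)·I) v_1 = (0, 0, 0, 0)ᵀ = 0. ✓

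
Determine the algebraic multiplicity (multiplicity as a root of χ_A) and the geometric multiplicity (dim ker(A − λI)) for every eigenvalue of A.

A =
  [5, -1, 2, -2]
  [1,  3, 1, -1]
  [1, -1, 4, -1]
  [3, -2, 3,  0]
λ = 3: alg = 4, geom = 2

Step 1 — factor the characteristic polynomial to read off the algebraic multiplicities:
  χ_A(x) = (x - 3)^4

Step 2 — compute geometric multiplicities via the rank-nullity identity g(λ) = n − rank(A − λI):
  rank(A − (3)·I) = 2, so dim ker(A − (3)·I) = n − 2 = 2

Summary:
  λ = 3: algebraic multiplicity = 4, geometric multiplicity = 2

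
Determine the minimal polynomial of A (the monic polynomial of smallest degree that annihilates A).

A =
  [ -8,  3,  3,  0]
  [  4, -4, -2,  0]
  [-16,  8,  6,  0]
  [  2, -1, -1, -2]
x^2 + 4*x + 4

The characteristic polynomial is χ_A(x) = (x + 2)^4, so the eigenvalues are known. The minimal polynomial is
  m_A(x) = Π_λ (x − λ)^{k_λ}
where k_λ is the size of the *largest* Jordan block for λ (equivalently, the smallest k with (A − λI)^k v = 0 for every generalised eigenvector v of λ).

  λ = -2: largest Jordan block has size 2, contributing (x + 2)^2

So m_A(x) = (x + 2)^2 = x^2 + 4*x + 4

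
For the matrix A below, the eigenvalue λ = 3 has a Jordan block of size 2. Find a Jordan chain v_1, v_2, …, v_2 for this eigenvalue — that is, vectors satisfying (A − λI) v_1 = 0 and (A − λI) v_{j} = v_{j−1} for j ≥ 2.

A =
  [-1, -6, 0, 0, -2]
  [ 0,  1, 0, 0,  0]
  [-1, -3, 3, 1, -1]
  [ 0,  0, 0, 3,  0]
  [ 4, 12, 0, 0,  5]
A Jordan chain for λ = 3 of length 2:
v_1 = (0, 0, 1, 0, 0)ᵀ
v_2 = (0, 0, 0, 1, 0)ᵀ

Let N = A − (3)·I. We want v_2 with N^2 v_2 = 0 but N^1 v_2 ≠ 0; then v_{j-1} := N · v_j for j = 2, …, 2.

Pick v_2 = (0, 0, 0, 1, 0)ᵀ.
Then v_1 = N · v_2 = (0, 0, 1, 0, 0)ᵀ.

Sanity check: (A − (3)·I) v_1 = (0, 0, 0, 0, 0)ᵀ = 0. ✓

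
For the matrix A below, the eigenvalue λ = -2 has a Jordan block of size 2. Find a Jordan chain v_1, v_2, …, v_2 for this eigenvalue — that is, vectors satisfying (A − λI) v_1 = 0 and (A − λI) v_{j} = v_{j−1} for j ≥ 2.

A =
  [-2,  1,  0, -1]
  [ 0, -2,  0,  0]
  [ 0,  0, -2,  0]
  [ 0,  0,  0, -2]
A Jordan chain for λ = -2 of length 2:
v_1 = (1, 0, 0, 0)ᵀ
v_2 = (0, 1, 0, 0)ᵀ

Let N = A − (-2)·I. We want v_2 with N^2 v_2 = 0 but N^1 v_2 ≠ 0; then v_{j-1} := N · v_j for j = 2, …, 2.

Pick v_2 = (0, 1, 0, 0)ᵀ.
Then v_1 = N · v_2 = (1, 0, 0, 0)ᵀ.

Sanity check: (A − (-2)·I) v_1 = (0, 0, 0, 0)ᵀ = 0. ✓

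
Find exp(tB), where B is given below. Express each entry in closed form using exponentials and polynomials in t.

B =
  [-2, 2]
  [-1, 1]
e^{tB} =
  [-1 + 2*exp(-t), 2 - 2*exp(-t)]
  [-1 + exp(-t), 2 - exp(-t)]

Strategy: write B = P · J · P⁻¹ where J is a Jordan canonical form, so e^{tB} = P · e^{tJ} · P⁻¹, and e^{tJ} can be computed block-by-block.

B has Jordan form
J =
  [-1, 0]
  [ 0, 0]
(up to reordering of blocks).

Per-block formulas:
  For a 1×1 block at λ = 0: exp(t · [0]) = [e^(0t)].
  For a 1×1 block at λ = -1: exp(t · [-1]) = [e^(-1t)].

After assembling e^{tJ} and conjugating by P, we get:

e^{tB} =
  [-1 + 2*exp(-t), 2 - 2*exp(-t)]
  [-1 + exp(-t), 2 - exp(-t)]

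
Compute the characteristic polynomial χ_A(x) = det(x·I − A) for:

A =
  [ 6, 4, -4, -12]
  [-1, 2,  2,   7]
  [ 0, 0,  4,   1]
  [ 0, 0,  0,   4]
x^4 - 16*x^3 + 96*x^2 - 256*x + 256

Expanding det(x·I − A) (e.g. by cofactor expansion or by noting that A is similar to its Jordan form J, which has the same characteristic polynomial as A) gives
  χ_A(x) = x^4 - 16*x^3 + 96*x^2 - 256*x + 256
which factors as (x - 4)^4. The eigenvalues (with algebraic multiplicities) are λ = 4 with multiplicity 4.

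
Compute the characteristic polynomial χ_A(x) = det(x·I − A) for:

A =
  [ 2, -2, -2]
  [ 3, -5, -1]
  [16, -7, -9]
x^3 + 12*x^2 + 48*x + 64

Expanding det(x·I − A) (e.g. by cofactor expansion or by noting that A is similar to its Jordan form J, which has the same characteristic polynomial as A) gives
  χ_A(x) = x^3 + 12*x^2 + 48*x + 64
which factors as (x + 4)^3. The eigenvalues (with algebraic multiplicities) are λ = -4 with multiplicity 3.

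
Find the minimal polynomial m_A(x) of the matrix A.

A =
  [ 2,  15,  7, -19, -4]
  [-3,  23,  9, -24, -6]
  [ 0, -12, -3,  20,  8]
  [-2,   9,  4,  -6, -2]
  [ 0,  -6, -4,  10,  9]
x^3 - 15*x^2 + 75*x - 125

The characteristic polynomial is χ_A(x) = (x - 5)^5, so the eigenvalues are known. The minimal polynomial is
  m_A(x) = Π_λ (x − λ)^{k_λ}
where k_λ is the size of the *largest* Jordan block for λ (equivalently, the smallest k with (A − λI)^k v = 0 for every generalised eigenvector v of λ).

  λ = 5: largest Jordan block has size 3, contributing (x − 5)^3

So m_A(x) = (x - 5)^3 = x^3 - 15*x^2 + 75*x - 125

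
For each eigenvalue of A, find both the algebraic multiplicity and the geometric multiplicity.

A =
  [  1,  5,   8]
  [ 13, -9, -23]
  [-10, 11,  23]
λ = 5: alg = 3, geom = 1

Step 1 — factor the characteristic polynomial to read off the algebraic multiplicities:
  χ_A(x) = (x - 5)^3

Step 2 — compute geometric multiplicities via the rank-nullity identity g(λ) = n − rank(A − λI):
  rank(A − (5)·I) = 2, so dim ker(A − (5)·I) = n − 2 = 1

Summary:
  λ = 5: algebraic multiplicity = 3, geometric multiplicity = 1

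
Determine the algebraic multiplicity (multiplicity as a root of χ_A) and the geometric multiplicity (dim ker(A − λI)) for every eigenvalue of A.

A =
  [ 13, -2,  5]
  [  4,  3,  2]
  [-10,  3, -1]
λ = 5: alg = 3, geom = 1

Step 1 — factor the characteristic polynomial to read off the algebraic multiplicities:
  χ_A(x) = (x - 5)^3

Step 2 — compute geometric multiplicities via the rank-nullity identity g(λ) = n − rank(A − λI):
  rank(A − (5)·I) = 2, so dim ker(A − (5)·I) = n − 2 = 1

Summary:
  λ = 5: algebraic multiplicity = 3, geometric multiplicity = 1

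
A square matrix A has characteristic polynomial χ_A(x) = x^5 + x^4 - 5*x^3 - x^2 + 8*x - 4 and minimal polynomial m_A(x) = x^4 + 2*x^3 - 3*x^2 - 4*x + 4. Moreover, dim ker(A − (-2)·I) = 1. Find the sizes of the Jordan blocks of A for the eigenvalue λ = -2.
Block sizes for λ = -2: [2]

Step 1 — from the characteristic polynomial, algebraic multiplicity of λ = -2 is 2. From dim ker(A − (-2)·I) = 1, there are exactly 1 Jordan blocks for λ = -2.
Step 2 — from the minimal polynomial, the factor (x + 2)^2 tells us the largest block for λ = -2 has size 2.
Step 3 — with total size 2, 1 blocks, and largest block 2, the block sizes (in nonincreasing order) are [2].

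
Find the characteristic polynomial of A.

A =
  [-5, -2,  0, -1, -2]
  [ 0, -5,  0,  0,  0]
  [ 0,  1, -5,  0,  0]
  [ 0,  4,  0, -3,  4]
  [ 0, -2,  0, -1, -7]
x^5 + 25*x^4 + 250*x^3 + 1250*x^2 + 3125*x + 3125

Expanding det(x·I − A) (e.g. by cofactor expansion or by noting that A is similar to its Jordan form J, which has the same characteristic polynomial as A) gives
  χ_A(x) = x^5 + 25*x^4 + 250*x^3 + 1250*x^2 + 3125*x + 3125
which factors as (x + 5)^5. The eigenvalues (with algebraic multiplicities) are λ = -5 with multiplicity 5.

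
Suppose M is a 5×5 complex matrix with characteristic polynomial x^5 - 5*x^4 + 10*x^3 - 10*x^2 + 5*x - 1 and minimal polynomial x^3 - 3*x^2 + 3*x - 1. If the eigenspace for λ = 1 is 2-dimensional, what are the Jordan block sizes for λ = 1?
Block sizes for λ = 1: [3, 2]

Step 1 — from the characteristic polynomial, algebraic multiplicity of λ = 1 is 5. From dim ker(M − (1)·I) = 2, there are exactly 2 Jordan blocks for λ = 1.
Step 2 — from the minimal polynomial, the factor (x − 1)^3 tells us the largest block for λ = 1 has size 3.
Step 3 — with total size 5, 2 blocks, and largest block 3, the block sizes (in nonincreasing order) are [3, 2].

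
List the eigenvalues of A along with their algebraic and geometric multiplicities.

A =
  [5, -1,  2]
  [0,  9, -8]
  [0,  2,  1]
λ = 5: alg = 3, geom = 2

Step 1 — factor the characteristic polynomial to read off the algebraic multiplicities:
  χ_A(x) = (x - 5)^3

Step 2 — compute geometric multiplicities via the rank-nullity identity g(λ) = n − rank(A − λI):
  rank(A − (5)·I) = 1, so dim ker(A − (5)·I) = n − 1 = 2

Summary:
  λ = 5: algebraic multiplicity = 3, geometric multiplicity = 2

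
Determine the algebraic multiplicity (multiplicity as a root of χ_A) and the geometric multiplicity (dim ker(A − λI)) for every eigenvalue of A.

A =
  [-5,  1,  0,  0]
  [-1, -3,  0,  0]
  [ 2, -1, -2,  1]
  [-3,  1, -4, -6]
λ = -4: alg = 4, geom = 2

Step 1 — factor the characteristic polynomial to read off the algebraic multiplicities:
  χ_A(x) = (x + 4)^4

Step 2 — compute geometric multiplicities via the rank-nullity identity g(λ) = n − rank(A − λI):
  rank(A − (-4)·I) = 2, so dim ker(A − (-4)·I) = n − 2 = 2

Summary:
  λ = -4: algebraic multiplicity = 4, geometric multiplicity = 2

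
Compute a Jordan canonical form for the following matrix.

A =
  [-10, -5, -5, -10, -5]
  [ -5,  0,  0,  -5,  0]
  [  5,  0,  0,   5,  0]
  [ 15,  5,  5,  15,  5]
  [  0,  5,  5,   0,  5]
J_1(0) ⊕ J_1(0) ⊕ J_1(0) ⊕ J_1(5) ⊕ J_1(5)

The characteristic polynomial is
  det(x·I − A) = x^5 - 10*x^4 + 25*x^3 = x^3*(x - 5)^2

Eigenvalues and multiplicities (the geometric multiplicity of λ is n − rank(A − λI), which equals the number of Jordan blocks for λ):
  λ = 0: algebraic multiplicity = 3, geometric multiplicity = 3
  λ = 5: algebraic multiplicity = 2, geometric multiplicity = 2

Determining the block sizes for each eigenvalue:
  λ = 0: gm = am = 3, so every block has size 1 → block sizes [1, 1, 1]
  λ = 5: gm = am = 2, so every block has size 1 → block sizes [1, 1]

Assembling the blocks gives a Jordan form
J =
  [0, 0, 0, 0, 0]
  [0, 0, 0, 0, 0]
  [0, 0, 0, 0, 0]
  [0, 0, 0, 5, 0]
  [0, 0, 0, 0, 5]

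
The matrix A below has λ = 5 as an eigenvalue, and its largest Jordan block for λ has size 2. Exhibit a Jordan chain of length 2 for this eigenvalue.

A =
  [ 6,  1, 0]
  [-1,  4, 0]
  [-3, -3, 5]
A Jordan chain for λ = 5 of length 2:
v_1 = (1, -1, -3)ᵀ
v_2 = (1, 0, 0)ᵀ

Let N = A − (5)·I. We want v_2 with N^2 v_2 = 0 but N^1 v_2 ≠ 0; then v_{j-1} := N · v_j for j = 2, …, 2.

Pick v_2 = (1, 0, 0)ᵀ.
Then v_1 = N · v_2 = (1, -1, -3)ᵀ.

Sanity check: (A − (5)·I) v_1 = (0, 0, 0)ᵀ = 0. ✓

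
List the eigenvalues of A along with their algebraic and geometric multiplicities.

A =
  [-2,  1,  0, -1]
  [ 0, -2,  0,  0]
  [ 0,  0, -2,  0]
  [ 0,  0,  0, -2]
λ = -2: alg = 4, geom = 3

Step 1 — factor the characteristic polynomial to read off the algebraic multiplicities:
  χ_A(x) = (x + 2)^4

Step 2 — compute geometric multiplicities via the rank-nullity identity g(λ) = n − rank(A − λI):
  rank(A − (-2)·I) = 1, so dim ker(A − (-2)·I) = n − 1 = 3

Summary:
  λ = -2: algebraic multiplicity = 4, geometric multiplicity = 3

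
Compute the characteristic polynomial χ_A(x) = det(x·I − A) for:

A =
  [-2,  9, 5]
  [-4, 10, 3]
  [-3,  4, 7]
x^3 - 15*x^2 + 75*x - 125

Expanding det(x·I − A) (e.g. by cofactor expansion or by noting that A is similar to its Jordan form J, which has the same characteristic polynomial as A) gives
  χ_A(x) = x^3 - 15*x^2 + 75*x - 125
which factors as (x - 5)^3. The eigenvalues (with algebraic multiplicities) are λ = 5 with multiplicity 3.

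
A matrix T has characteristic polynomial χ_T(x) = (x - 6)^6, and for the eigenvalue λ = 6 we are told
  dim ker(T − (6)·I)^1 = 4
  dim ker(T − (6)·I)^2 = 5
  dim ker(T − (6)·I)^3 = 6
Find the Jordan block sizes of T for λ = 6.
Block sizes for λ = 6: [3, 1, 1, 1]

From the dimensions of kernels of powers, the number of Jordan blocks of size at least j is d_j − d_{j−1} where d_j = dim ker(N^j) (with d_0 = 0). Computing the differences gives [4, 1, 1].
The number of blocks of size exactly k is (#blocks of size ≥ k) − (#blocks of size ≥ k + 1), so the partition is: 3 block(s) of size 1, 1 block(s) of size 3.
In nonincreasing order the block sizes are [3, 1, 1, 1].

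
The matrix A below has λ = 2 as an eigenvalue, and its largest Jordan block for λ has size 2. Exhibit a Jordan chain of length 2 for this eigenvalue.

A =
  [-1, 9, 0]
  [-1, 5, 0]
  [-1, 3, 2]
A Jordan chain for λ = 2 of length 2:
v_1 = (-3, -1, -1)ᵀ
v_2 = (1, 0, 0)ᵀ

Let N = A − (2)·I. We want v_2 with N^2 v_2 = 0 but N^1 v_2 ≠ 0; then v_{j-1} := N · v_j for j = 2, …, 2.

Pick v_2 = (1, 0, 0)ᵀ.
Then v_1 = N · v_2 = (-3, -1, -1)ᵀ.

Sanity check: (A − (2)·I) v_1 = (0, 0, 0)ᵀ = 0. ✓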